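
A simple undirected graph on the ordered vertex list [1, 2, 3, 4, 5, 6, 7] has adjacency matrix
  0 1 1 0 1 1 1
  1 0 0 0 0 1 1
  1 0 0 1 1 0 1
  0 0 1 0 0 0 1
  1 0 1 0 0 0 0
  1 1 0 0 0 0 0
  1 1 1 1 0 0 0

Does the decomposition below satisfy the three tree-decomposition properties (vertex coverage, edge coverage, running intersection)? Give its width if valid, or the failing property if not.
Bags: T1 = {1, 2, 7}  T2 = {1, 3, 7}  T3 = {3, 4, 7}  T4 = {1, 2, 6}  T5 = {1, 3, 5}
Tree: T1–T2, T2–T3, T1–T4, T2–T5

Vertex coverage: the bags together contain {1, 2, 3, 4, 5, 6, 7}, the full vertex set. Edge coverage: each edge of G has both endpoints in at least one bag. Running intersection: for every vertex, the bags containing it form a connected subtree. All three properties hold, so this is a valid tree decomposition of width max|bag| − 1 = 2, and hence tw(G) ≤ 2.

Yes; width 2.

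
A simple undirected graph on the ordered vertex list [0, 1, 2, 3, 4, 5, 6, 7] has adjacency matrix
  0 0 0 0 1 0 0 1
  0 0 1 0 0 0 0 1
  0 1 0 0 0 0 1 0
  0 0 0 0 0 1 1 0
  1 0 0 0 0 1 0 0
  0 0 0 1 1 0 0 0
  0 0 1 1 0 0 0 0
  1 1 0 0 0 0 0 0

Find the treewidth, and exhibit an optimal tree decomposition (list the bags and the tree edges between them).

Every bag has size at most 3, so the width is 3 − 1 = 2 and tw(G) ≤ 2. For the lower bound, G contains the cycle 3–5–4–0–7–1–2–6–3, so G is not a forest; only forests have treewidth ≤ 1, hence tw(G) ≥ 2. Combining the bounds, tw(G) = 2.

Treewidth 2.
One optimal decomposition is:
Bags: B1 = {3, 4, 5}  B2 = {0, 3, 4}  B3 = {0, 3, 7}  B4 = {1, 3, 7}  B5 = {1, 2, 3}  B6 = {2, 3, 6}
Tree: B1–B2, B2–B3, B3–B4, B4–B5, B5–B6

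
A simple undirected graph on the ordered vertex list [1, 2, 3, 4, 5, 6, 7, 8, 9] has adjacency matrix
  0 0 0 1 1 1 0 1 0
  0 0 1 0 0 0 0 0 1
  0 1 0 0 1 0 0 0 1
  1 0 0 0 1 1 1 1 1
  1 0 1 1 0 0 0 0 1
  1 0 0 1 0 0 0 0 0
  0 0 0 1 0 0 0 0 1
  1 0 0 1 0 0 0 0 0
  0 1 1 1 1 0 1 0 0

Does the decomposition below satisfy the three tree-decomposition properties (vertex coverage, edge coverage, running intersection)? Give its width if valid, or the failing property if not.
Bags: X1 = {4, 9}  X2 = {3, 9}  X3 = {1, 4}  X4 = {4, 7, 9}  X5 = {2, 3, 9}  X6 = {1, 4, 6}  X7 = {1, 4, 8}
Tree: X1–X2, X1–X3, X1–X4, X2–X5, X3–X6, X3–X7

A tree decomposition must satisfy three properties: every vertex lies in some bag; for every edge, both endpoints lie together in some bag; and for every vertex, the bags containing it form a connected subtree. Here vertex 5 appears in no bag, so the decomposition is invalid.

No — vertex 5 appears in no bag.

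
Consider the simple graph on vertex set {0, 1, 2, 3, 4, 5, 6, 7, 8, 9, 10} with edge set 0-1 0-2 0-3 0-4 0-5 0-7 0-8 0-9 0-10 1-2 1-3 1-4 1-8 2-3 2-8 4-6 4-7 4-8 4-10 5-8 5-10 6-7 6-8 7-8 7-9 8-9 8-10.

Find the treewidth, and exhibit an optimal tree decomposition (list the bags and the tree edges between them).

Every bag has size at most 4, so the width is 4 − 1 = 3 and tw(G) ≤ 3. Conversely, {0, 7, 8, 9} is a clique of size 4, and the vertices of any clique must share a bag in every tree decomposition; so some bag has ≥ 4 vertices and tw(G) ≥ 3. Therefore the treewidth is 3.

Treewidth 3.
One such decomposition:
Bags: B1 = {0, 4, 7, 8}  B2 = {4, 6, 7, 8}  B3 = {0, 7, 8, 9}  B4 = {0, 1, 4, 8}  B5 = {0, 1, 2, 8}  B6 = {0, 4, 8, 10}  B7 = {0, 5, 8, 10}  B8 = {0, 1, 2, 3}
Tree: B1–B2, B1–B3, B1–B4, B4–B5, B1–B6, B6–B7, B5–B8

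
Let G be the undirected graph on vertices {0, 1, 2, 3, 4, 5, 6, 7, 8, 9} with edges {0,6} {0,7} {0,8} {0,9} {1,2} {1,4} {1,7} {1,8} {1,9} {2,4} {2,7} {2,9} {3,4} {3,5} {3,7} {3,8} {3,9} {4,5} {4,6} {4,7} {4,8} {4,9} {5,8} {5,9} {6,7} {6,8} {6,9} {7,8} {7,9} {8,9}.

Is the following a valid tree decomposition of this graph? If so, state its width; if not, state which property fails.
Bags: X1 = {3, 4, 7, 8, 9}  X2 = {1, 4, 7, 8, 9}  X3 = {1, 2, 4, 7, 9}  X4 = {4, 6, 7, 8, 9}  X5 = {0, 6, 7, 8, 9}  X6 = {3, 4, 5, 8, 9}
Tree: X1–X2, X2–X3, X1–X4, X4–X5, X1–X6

Checking the three conditions: (i) the bags cover all of {0, 1, 2, 3, 4, 5, 6, 7, 8, 9}; (ii) for each edge, some bag contains both endpoints; (iii) the bags containing any fixed vertex form a subtree. All hold, so the decomposition is valid with width 5 − 1 = 4.

Yes; width 4.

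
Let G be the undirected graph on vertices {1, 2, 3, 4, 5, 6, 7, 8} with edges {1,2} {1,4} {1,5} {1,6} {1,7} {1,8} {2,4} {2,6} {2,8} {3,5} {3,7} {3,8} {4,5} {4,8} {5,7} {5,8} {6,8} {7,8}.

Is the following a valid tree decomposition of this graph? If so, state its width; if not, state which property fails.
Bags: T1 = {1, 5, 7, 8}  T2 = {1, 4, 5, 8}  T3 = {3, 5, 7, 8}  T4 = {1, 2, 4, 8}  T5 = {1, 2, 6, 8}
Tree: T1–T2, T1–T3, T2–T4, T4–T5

Yes; width 3.

Every vertex of G appears in some bag (union = {1, 2, 3, 4, 5, 6, 7, 8}); every edge is covered by a bag; and for each vertex v the set of bags containing v is connected in the bag tree. The decomposition is therefore valid. The largest bag has 4 vertices, so the width is 3.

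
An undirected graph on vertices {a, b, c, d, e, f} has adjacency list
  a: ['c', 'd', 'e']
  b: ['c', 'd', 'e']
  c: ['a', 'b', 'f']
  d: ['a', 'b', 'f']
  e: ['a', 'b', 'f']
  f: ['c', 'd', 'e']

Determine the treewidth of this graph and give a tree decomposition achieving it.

Treewidth 3.
One such decomposition:
Bags: B1 = {a, b, d, f}  B2 = {a, b, e, f}  B3 = {a, b, c, f}
Tree: B1–B2, B2–B3

Every bag has size at most 4, so the width is 4 − 1 = 3 and tw(G) ≤ 3. For the lower bound: the 4 vertex sets {a,d}, {b,e}, {f}, {c} are disjoint, each induces a connected subgraph, and every pair is joined by at least one edge of G. Contracting each set to a single vertex therefore yields K_{4} as a minor, and since treewidth is minor-monotone, tw(G) ≥ tw(K_{4}) = 3. The upper and lower bounds meet at 3, so that is the treewidth.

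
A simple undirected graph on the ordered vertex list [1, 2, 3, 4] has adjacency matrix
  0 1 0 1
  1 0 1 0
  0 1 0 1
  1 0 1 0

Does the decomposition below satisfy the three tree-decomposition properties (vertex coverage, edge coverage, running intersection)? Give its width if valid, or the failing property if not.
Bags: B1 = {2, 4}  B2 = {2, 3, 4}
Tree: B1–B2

A tree decomposition must satisfy three properties: every vertex lies in some bag; for every edge, both endpoints lie together in some bag; and for every vertex, the bags containing it form a connected subtree. Here vertex 1 appears in no bag, so the decomposition is invalid.

No — vertex 1 appears in no bag.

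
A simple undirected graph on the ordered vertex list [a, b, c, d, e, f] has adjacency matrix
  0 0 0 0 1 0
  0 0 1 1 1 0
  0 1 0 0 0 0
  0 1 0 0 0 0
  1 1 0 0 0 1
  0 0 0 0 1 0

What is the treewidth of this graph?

A width-1 tree decomposition is:
Bags: B1 = {b, d}  B2 = {b, c}  B3 = {b, e}  B4 = {a, e}  B5 = {e, f}
Tree: B1–B2, B1–B3, B3–B4, B4–B5
Each bag holds 2 vertices, so the decomposition has width 1, which upper-bounds the treewidth. Any graph with an edge has treewidth ≥ 1, and G has the edge d–b. Therefore the treewidth is 1.

1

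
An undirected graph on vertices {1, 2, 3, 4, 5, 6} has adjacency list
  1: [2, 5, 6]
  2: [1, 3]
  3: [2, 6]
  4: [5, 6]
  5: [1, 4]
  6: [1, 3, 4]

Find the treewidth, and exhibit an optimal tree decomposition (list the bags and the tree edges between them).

Treewidth 2.
Bags: B1 = {1, 4, 5}  B2 = {1, 4, 6}  B3 = {1, 2, 6}  B4 = {2, 3, 6}
Tree: B1–B2, B2–B3, B3–B4

Each bag holds 3 vertices, so the decomposition has width 2, which upper-bounds the treewidth. For the lower bound, G contains the cycle 5–4–6–1–5, so G is not a forest; only forests have treewidth ≤ 1, hence tw(G) ≥ 2. The upper and lower bounds meet at 2, so that is the treewidth.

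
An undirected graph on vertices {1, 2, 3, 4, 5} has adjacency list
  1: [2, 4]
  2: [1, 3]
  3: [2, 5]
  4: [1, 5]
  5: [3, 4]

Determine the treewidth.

2

A width-2 tree decomposition is:
Bags: B1 = {1, 2, 4}  B2 = {2, 3, 4}  B3 = {3, 4, 5}
Tree: B1–B2, B2–B3
Every bag has size at most 3, so the width is 3 − 1 = 2 and tw(G) ≤ 2. Since 4–1–2–3–5–4 is a cycle in G, G is not acyclic. Forests are exactly the graphs of treewidth ≤ 1, so tw(G) ≥ 2. The upper and lower bounds meet at 2, so that is the treewidth.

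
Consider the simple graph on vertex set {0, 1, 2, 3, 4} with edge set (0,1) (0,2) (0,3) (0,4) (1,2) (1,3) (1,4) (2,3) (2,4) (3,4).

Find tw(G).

A width-4 tree decomposition is:
Bags: B1 = {0, 1, 2, 3, 4}
Tree: (single bag)
With just one bag of size 5, the width is 5 − 1 = 4, so tw(G) ≤ 4. For the lower bound, the 5 vertices {0, 1, 2, 3, 4} are pairwise adjacent, and any tree decomposition puts a clique entirely inside one bag — forcing width ≥ 4. Therefore the treewidth is 4.

4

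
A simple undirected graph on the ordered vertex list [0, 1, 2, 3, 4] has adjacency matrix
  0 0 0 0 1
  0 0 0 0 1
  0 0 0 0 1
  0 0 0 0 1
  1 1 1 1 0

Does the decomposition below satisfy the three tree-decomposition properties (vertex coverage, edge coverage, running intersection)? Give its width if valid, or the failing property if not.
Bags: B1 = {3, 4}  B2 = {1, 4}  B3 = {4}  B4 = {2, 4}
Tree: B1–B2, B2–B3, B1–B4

A tree decomposition must satisfy three properties: every vertex lies in some bag; for every edge, both endpoints lie together in some bag; and for every vertex, the bags containing it form a connected subtree. Here vertex 0 appears in no bag, so the decomposition is invalid.

No — vertex 0 appears in no bag.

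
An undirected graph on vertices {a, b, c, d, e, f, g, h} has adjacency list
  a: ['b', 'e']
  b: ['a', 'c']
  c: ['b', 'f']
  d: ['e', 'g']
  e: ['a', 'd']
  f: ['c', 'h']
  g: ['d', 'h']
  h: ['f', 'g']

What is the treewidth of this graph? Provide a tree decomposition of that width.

Treewidth 2.
One such decomposition:
Bags: B1 = {c, f, h}  B2 = {b, c, h}  B3 = {a, b, h}  B4 = {a, e, h}  B5 = {d, e, h}  B6 = {d, g, h}
Tree: B1–B2, B2–B3, B3–B4, B4–B5, B5–B6

Every bag has size at most 3, so the width is 3 − 1 = 2 and tw(G) ≤ 2. Since h–f–c–b–a–e–d–g–h is a cycle in G, G is not acyclic. Forests are exactly the graphs of treewidth ≤ 1, so tw(G) ≥ 2. Combining the bounds, tw(G) = 2.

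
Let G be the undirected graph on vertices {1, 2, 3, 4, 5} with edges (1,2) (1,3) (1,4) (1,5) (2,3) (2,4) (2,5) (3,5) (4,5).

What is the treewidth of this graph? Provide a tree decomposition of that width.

Treewidth 3.
Bags: B1 = {1, 2, 4, 5}  B2 = {1, 2, 3, 5}
Tree: B1–B2

Each bag holds 4 vertices, so the decomposition has width 3, which upper-bounds the treewidth. On the other hand G contains the 4-clique {1, 2, 3, 5}. A clique must lie in a single bag of any decomposition, so no decomposition can have width below 3. The upper and lower bounds meet at 3, so that is the treewidth.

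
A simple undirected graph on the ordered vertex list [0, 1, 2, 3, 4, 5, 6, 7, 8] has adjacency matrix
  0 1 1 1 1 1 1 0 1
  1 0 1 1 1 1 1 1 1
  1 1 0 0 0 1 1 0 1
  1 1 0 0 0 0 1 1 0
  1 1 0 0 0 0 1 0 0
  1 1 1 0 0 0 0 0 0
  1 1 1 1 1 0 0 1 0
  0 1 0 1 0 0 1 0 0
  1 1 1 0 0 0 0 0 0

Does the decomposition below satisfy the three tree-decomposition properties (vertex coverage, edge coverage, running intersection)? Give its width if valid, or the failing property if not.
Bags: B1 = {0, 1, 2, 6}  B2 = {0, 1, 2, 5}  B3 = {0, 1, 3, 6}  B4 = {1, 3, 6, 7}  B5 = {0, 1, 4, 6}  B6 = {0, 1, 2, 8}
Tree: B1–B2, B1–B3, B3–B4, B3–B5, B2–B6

Vertex coverage: the bags together contain {0, 1, 2, 3, 4, 5, 6, 7, 8}, the full vertex set. Edge coverage: each edge of G has both endpoints in at least one bag. Running intersection: for every vertex, the bags containing it form a connected subtree. All three properties hold, so this is a valid tree decomposition of width max|bag| − 1 = 3, and hence tw(G) ≤ 3.

Yes; width 3.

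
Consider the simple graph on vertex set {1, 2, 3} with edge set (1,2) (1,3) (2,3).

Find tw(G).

2

A width-2 tree decomposition is:
Bags: B1 = {1, 2, 3}
Tree: (single bag)
A single bag containing all 3 vertices is trivially a valid decomposition of width 2. Conversely, {1, 2, 3} is a clique of size 3, and the vertices of any clique must share a bag in every tree decomposition; so some bag has ≥ 3 vertices and tw(G) ≥ 2. The upper and lower bounds meet at 2, so that is the treewidth.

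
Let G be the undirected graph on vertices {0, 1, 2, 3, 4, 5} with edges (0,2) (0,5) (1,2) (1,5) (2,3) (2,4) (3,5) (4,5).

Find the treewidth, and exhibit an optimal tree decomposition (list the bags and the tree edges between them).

Treewidth 2.
Bags: B1 = {2, 4, 5}  B2 = {2, 3, 5}  B3 = {0, 2, 5}  B4 = {1, 2, 5}
Tree: B1–B2, B2–B3, B3–B4

The largest bag has 3 vertices, giving width 2; this decomposition certifies tw(G) ≤ 2. For the lower bound, G contains the cycle 4–2–3–5–4, so G is not a forest; only forests have treewidth ≤ 1, hence tw(G) ≥ 2. Combining the bounds, tw(G) = 2.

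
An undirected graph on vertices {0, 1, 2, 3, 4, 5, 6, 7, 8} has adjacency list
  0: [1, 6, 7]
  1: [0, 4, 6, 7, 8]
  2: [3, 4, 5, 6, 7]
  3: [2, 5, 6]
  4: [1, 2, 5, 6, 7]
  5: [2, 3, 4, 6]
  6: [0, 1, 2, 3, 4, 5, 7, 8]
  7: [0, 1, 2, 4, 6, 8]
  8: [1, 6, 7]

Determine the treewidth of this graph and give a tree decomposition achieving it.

Each bag holds 4 vertices, so the decomposition has width 3, which upper-bounds the treewidth. On the other hand G contains the 4-clique {2, 3, 5, 6}. A clique must lie in a single bag of any decomposition, so no decomposition can have width below 3. Hence tw(G) = 3 exactly.

Treewidth 3.
One optimal decomposition is:
Bags: B1 = {1, 4, 6, 7}  B2 = {2, 4, 6, 7}  B3 = {2, 4, 5, 6}  B4 = {2, 3, 5, 6}  B5 = {1, 6, 7, 8}  B6 = {0, 1, 6, 7}
Tree: B1–B2, B2–B3, B3–B4, B1–B5, B1–B6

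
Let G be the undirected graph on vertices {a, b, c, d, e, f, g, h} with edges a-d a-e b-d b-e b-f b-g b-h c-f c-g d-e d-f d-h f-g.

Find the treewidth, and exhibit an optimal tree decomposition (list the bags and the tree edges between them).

Every bag has size at most 3, so the width is 3 − 1 = 2 and tw(G) ≤ 2. Conversely, {a, d, e} is a clique of size 3, and the vertices of any clique must share a bag in every tree decomposition; so some bag has ≥ 3 vertices and tw(G) ≥ 2. Combining the bounds, tw(G) = 2.

Treewidth 2.
One such decomposition:
Bags: B1 = {b, d, f}  B2 = {b, d, e}  B3 = {b, d, h}  B4 = {b, f, g}  B5 = {c, f, g}  B6 = {a, d, e}
Tree: B1–B2, B2–B3, B1–B4, B4–B5, B2–B6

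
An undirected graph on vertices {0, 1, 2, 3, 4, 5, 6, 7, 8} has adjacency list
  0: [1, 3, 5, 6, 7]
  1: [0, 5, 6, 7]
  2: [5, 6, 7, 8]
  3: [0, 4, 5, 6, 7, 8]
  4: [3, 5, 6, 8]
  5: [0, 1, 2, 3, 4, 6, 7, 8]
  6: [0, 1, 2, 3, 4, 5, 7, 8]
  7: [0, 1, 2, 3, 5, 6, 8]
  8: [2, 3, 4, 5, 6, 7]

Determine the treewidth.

4

A width-4 tree decomposition is:
Bags: B1 = {0, 3, 5, 6, 7}  B2 = {3, 5, 6, 7, 8}  B3 = {0, 1, 5, 6, 7}  B4 = {3, 4, 5, 6, 8}  B5 = {2, 5, 6, 7, 8}
Tree: B1–B2, B1–B3, B2–B4, B2–B5
The largest bag has 5 vertices, giving width 4; this decomposition certifies tw(G) ≤ 4. Conversely, {3, 4, 5, 6, 8} is a clique of size 5, and the vertices of any clique must share a bag in every tree decomposition; so some bag has ≥ 5 vertices and tw(G) ≥ 4. Therefore the treewidth is 4.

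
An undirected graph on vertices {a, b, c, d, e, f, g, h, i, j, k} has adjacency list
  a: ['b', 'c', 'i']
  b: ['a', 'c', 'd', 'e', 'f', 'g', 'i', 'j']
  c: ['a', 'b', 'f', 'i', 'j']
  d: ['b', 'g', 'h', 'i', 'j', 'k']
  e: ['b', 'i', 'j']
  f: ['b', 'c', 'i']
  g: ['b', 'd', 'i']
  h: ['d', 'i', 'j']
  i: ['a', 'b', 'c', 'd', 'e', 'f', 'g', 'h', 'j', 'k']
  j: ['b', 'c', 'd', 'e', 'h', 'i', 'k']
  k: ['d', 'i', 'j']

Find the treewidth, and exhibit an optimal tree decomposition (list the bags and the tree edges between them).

Each bag holds 4 vertices, so the decomposition has width 3, which upper-bounds the treewidth. For the lower bound, the 4 vertices {d, h, i, j} are pairwise adjacent, and any tree decomposition puts a clique entirely inside one bag — forcing width ≥ 3. Therefore the treewidth is 3.

Treewidth 3.
Bags: B1 = {b, d, i, j}  B2 = {b, c, i, j}  B3 = {b, e, i, j}  B4 = {d, h, i, j}  B5 = {b, c, f, i}  B6 = {b, d, g, i}  B7 = {a, b, c, i}  B8 = {d, i, j, k}
Tree: B1–B2, B1–B3, B1–B4, B2–B5, B1–B6, B2–B7, B1–B8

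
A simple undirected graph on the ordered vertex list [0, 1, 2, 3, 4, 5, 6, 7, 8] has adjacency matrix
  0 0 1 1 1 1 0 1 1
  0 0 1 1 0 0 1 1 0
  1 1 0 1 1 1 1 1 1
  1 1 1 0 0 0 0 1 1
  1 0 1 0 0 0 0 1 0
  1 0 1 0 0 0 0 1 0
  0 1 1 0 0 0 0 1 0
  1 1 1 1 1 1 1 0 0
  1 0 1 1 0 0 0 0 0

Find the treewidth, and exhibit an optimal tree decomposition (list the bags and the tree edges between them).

The largest bag has 4 vertices, giving width 3; this decomposition certifies tw(G) ≤ 3. On the other hand G contains the 4-clique {0, 2, 3, 8}. A clique must lie in a single bag of any decomposition, so no decomposition can have width below 3. The upper and lower bounds meet at 3, so that is the treewidth.

Treewidth 3.
One such decomposition:
Bags: B1 = {1, 2, 3, 7}  B2 = {0, 2, 3, 7}  B3 = {0, 2, 4, 7}  B4 = {0, 2, 3, 8}  B5 = {1, 2, 6, 7}  B6 = {0, 2, 5, 7}
Tree: B1–B2, B2–B3, B2–B4, B1–B5, B2–B6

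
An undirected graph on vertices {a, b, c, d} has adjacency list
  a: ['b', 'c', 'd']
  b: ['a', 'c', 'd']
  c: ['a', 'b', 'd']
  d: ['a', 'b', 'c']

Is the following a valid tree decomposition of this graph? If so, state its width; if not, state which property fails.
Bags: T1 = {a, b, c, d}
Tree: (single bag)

Yes; width 3.

Every vertex of G appears in some bag (union = {a, b, c, d}); every edge is covered by a bag; and for each vertex v the set of bags containing v is connected in the bag tree. The decomposition is therefore valid. The largest bag has 4 vertices, so the width is 3.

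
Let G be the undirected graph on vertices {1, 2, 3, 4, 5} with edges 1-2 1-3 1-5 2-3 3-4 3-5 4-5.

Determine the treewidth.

A width-2 tree decomposition is:
Bags: B1 = {1, 2, 3}  B2 = {1, 3, 5}  B3 = {3, 4, 5}
Tree: B1–B2, B2–B3
The largest bag has 3 vertices, giving width 2; this decomposition certifies tw(G) ≤ 2. On the other hand G contains the 3-clique {1, 2, 3}. A clique must lie in a single bag of any decomposition, so no decomposition can have width below 2. Hence tw(G) = 2 exactly.

2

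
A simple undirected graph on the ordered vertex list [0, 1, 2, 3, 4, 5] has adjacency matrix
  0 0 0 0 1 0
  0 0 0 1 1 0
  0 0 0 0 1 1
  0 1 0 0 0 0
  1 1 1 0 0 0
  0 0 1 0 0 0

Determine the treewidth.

1

A width-1 tree decomposition is:
Bags: B1 = {2, 4}  B2 = {0, 4}  B3 = {1, 4}  B4 = {1, 3}  B5 = {2, 5}
Tree: B1–B2, B1–B3, B3–B4, B1–B5
The largest bag has 2 vertices, giving width 1; this decomposition certifies tw(G) ≤ 1. Any graph with an edge has treewidth ≥ 1, and G has the edge 2–4. Combining the bounds, tw(G) = 1.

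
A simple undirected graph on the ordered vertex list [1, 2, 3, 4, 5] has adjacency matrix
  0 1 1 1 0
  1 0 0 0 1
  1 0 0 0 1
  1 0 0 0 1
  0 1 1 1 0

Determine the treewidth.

A width-2 tree decomposition is:
Bags: B1 = {1, 4, 5}  B2 = {1, 3, 5}  B3 = {1, 2, 5}
Tree: B1–B2, B2–B3
Every bag has size at most 3, so the width is 3 − 1 = 2 and tw(G) ≤ 2. The edges 4–5–3–1–4 form a cycle, so G is not a tree and its treewidth is at least 2. Hence tw(G) = 2 exactly.

2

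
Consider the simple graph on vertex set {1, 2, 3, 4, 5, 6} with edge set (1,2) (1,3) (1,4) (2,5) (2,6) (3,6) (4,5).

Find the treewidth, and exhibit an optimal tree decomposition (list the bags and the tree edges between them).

The largest bag has 3 vertices, giving width 2; this decomposition certifies tw(G) ≤ 2. Since 3–6–2–1–3 is a cycle in G, G is not acyclic. Forests are exactly the graphs of treewidth ≤ 1, so tw(G) ≥ 2. Therefore the treewidth is 2.

Treewidth 2.
One optimal decomposition is:
Bags: B1 = {1, 3, 6}  B2 = {1, 2, 6}  B3 = {1, 2, 4}  B4 = {2, 4, 5}
Tree: B1–B2, B2–B3, B3–B4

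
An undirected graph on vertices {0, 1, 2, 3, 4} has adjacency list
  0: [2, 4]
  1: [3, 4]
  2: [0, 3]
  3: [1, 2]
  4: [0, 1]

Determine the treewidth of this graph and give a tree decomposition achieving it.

Treewidth 2.
Bags: B1 = {1, 3, 4}  B2 = {2, 3, 4}  B3 = {0, 2, 4}
Tree: B1–B2, B2–B3

Each bag holds 3 vertices, so the decomposition has width 2, which upper-bounds the treewidth. The edges 4–1–3–2–0–4 form a cycle, so G is not a tree and its treewidth is at least 2. Therefore the treewidth is 2.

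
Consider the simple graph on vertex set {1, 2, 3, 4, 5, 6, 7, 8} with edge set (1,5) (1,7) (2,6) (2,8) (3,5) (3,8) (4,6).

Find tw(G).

A width-1 tree decomposition is:
Bags: B1 = {4, 6}  B2 = {2, 6}  B3 = {2, 8}  B4 = {3, 8}  B5 = {3, 5}  B6 = {1, 5}  B7 = {1, 7}
Tree: B1–B2, B2–B3, B3–B4, B4–B5, B5–B6, B6–B7
Each bag holds 2 vertices, so the decomposition has width 1, which upper-bounds the treewidth. G has an edge, so its treewidth is at least 1. Combining the bounds, tw(G) = 1.

1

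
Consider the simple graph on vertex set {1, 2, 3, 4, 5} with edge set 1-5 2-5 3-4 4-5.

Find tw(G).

1

A width-1 tree decomposition is:
Bags: B1 = {2, 5}  B2 = {4, 5}  B3 = {1, 5}  B4 = {3, 4}
Tree: B1–B2, B1–B3, B2–B4
The largest bag has 2 vertices, giving width 1; this decomposition certifies tw(G) ≤ 1. Any graph with an edge has treewidth ≥ 1, and G has the edge 5–2. Therefore the treewidth is 1.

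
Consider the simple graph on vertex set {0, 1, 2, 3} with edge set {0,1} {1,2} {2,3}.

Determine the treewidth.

1

A width-1 tree decomposition is:
Bags: B1 = {2, 3}  B2 = {1, 2}  B3 = {0, 1}
Tree: B1–B2, B2–B3
Each bag holds 2 vertices, so the decomposition has width 1, which upper-bounds the treewidth. Since G has at least one edge (e.g. 3–2), it is not an edgeless graph, so tw(G) ≥ 1. Therefore the treewidth is 1.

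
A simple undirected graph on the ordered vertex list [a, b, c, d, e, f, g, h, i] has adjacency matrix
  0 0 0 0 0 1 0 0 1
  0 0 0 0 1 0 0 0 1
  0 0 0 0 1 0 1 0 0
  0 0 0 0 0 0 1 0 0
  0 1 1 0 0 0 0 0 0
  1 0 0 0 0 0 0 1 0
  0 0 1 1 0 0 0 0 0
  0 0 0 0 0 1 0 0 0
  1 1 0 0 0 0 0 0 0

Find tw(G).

1

A width-1 tree decomposition is:
Bags: B1 = {d, g}  B2 = {c, g}  B3 = {c, e}  B4 = {b, e}  B5 = {b, i}  B6 = {a, i}  B7 = {a, f}  B8 = {f, h}
Tree: B1–B2, B2–B3, B3–B4, B4–B5, B5–B6, B6–B7, B7–B8
Every bag has size at most 2, so the width is 2 − 1 = 1 and tw(G) ≤ 1. Any graph with an edge has treewidth ≥ 1, and G has the edge d–g. The upper and lower bounds meet at 1, so that is the treewidth.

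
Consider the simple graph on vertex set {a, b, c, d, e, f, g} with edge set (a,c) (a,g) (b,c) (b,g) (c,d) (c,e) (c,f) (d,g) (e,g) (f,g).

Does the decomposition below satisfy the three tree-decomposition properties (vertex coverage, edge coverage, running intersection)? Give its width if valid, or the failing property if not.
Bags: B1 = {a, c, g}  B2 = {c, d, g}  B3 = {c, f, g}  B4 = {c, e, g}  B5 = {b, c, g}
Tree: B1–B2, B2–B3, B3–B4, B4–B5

Yes; width 2.

Checking the three conditions: (i) the bags cover all of {a, b, c, d, e, f, g}; (ii) for each edge, some bag contains both endpoints; (iii) the bags containing any fixed vertex form a subtree. All hold, so the decomposition is valid with width 3 − 1 = 2.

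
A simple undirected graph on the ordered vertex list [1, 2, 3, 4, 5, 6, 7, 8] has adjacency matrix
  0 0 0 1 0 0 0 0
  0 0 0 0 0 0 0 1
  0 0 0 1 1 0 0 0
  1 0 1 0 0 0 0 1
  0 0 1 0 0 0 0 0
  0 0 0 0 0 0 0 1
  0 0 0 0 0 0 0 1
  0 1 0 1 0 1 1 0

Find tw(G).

1

A width-1 tree decomposition is:
Bags: B1 = {4, 8}  B2 = {7, 8}  B3 = {3, 4}  B4 = {2, 8}  B5 = {6, 8}  B6 = {3, 5}  B7 = {1, 4}
Tree: B1–B2, B1–B3, B1–B4, B1–B5, B3–B6, B1–B7
Each bag holds 2 vertices, so the decomposition has width 1, which upper-bounds the treewidth. Any graph with an edge has treewidth ≥ 1, and G has the edge 4–8. The upper and lower bounds meet at 1, so that is the treewidth.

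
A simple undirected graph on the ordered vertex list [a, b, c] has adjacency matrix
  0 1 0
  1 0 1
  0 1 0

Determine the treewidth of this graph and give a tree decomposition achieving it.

Each bag holds 2 vertices, so the decomposition has width 1, which upper-bounds the treewidth. Since G has at least one edge (e.g. b–c), it is not an edgeless graph, so tw(G) ≥ 1. Therefore the treewidth is 1.

Treewidth 1.
One such decomposition:
Bags: B1 = {b, c}  B2 = {a, b}
Tree: B1–B2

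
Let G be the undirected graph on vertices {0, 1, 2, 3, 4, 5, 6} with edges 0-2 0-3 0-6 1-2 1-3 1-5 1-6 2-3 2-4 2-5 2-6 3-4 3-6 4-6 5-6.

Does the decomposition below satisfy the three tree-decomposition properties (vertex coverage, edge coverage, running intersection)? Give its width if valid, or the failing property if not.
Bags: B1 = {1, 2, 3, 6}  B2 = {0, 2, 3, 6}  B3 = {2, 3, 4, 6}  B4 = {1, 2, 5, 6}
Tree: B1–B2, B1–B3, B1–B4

Yes; width 3.

Checking the three conditions: (i) the bags cover all of {0, 1, 2, 3, 4, 5, 6}; (ii) for each edge, some bag contains both endpoints; (iii) the bags containing any fixed vertex form a subtree. All hold, so the decomposition is valid with width 4 − 1 = 3.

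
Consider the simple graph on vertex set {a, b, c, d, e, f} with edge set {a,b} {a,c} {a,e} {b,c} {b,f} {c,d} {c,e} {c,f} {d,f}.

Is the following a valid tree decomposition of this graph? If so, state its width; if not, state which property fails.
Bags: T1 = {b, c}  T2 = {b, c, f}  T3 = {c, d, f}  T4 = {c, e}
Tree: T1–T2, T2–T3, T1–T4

A tree decomposition must satisfy three properties: every vertex lies in some bag; for every edge, both endpoints lie together in some bag; and for every vertex, the bags containing it form a connected subtree. Here vertex a appears in no bag, so the decomposition is invalid.

No — vertex a appears in no bag.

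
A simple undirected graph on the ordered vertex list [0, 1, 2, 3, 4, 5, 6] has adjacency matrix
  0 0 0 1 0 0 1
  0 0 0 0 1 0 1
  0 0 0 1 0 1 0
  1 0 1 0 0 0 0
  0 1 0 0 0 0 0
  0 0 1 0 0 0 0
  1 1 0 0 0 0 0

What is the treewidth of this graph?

1

A width-1 tree decomposition is:
Bags: B1 = {2, 5}  B2 = {2, 3}  B3 = {0, 3}  B4 = {0, 6}  B5 = {1, 6}  B6 = {1, 4}
Tree: B1–B2, B2–B3, B3–B4, B4–B5, B5–B6
The largest bag has 2 vertices, giving width 1; this decomposition certifies tw(G) ≤ 1. Since G has at least one edge (e.g. 5–2), it is not an edgeless graph, so tw(G) ≥ 1. The upper and lower bounds meet at 1, so that is the treewidth.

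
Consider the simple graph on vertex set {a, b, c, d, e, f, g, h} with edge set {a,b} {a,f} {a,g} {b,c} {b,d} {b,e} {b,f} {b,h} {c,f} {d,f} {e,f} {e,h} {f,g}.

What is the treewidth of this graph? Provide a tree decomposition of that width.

The largest bag has 3 vertices, giving width 2; this decomposition certifies tw(G) ≤ 2. For the lower bound, the 3 vertices {b, e, h} are pairwise adjacent, and any tree decomposition puts a clique entirely inside one bag — forcing width ≥ 2. Hence tw(G) = 2 exactly.

Treewidth 2.
Bags: B1 = {b, c, f}  B2 = {b, e, f}  B3 = {b, e, h}  B4 = {a, b, f}  B5 = {a, f, g}  B6 = {b, d, f}
Tree: B1–B2, B2–B3, B1–B4, B4–B5, B2–B6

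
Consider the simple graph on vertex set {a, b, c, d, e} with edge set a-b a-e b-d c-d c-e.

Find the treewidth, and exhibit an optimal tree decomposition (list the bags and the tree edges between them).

Every bag has size at most 3, so the width is 3 − 1 = 2 and tw(G) ≤ 2. Since c–d–b–a–e–c is a cycle in G, G is not acyclic. Forests are exactly the graphs of treewidth ≤ 1, so tw(G) ≥ 2. The upper and lower bounds meet at 2, so that is the treewidth.

Treewidth 2.
Bags: B1 = {b, c, d}  B2 = {a, b, c}  B3 = {a, c, e}
Tree: B1–B2, B2–B3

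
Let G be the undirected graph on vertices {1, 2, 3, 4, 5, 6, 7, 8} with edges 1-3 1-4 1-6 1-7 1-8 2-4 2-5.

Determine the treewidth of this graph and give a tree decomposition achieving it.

Each bag holds 2 vertices, so the decomposition has width 1, which upper-bounds the treewidth. Since G has at least one edge (e.g. 1–4), it is not an edgeless graph, so tw(G) ≥ 1. Combining the bounds, tw(G) = 1.

Treewidth 1.
One optimal decomposition is:
Bags: B1 = {1, 4}  B2 = {1, 6}  B3 = {1, 8}  B4 = {1, 7}  B5 = {2, 4}  B6 = {1, 3}  B7 = {2, 5}
Tree: B1–B2, B1–B3, B1–B4, B1–B5, B1–B6, B5–B7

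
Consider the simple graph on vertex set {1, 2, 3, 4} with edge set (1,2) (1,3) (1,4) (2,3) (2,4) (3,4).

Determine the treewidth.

3

A width-3 tree decomposition is:
Bags: B1 = {1, 2, 3, 4}
Tree: (single bag)
With just one bag of size 4, the width is 4 − 1 = 3, so tw(G) ≤ 3. For the lower bound, the 4 vertices {1, 2, 3, 4} are pairwise adjacent, and any tree decomposition puts a clique entirely inside one bag — forcing width ≥ 3. Combining the bounds, tw(G) = 3.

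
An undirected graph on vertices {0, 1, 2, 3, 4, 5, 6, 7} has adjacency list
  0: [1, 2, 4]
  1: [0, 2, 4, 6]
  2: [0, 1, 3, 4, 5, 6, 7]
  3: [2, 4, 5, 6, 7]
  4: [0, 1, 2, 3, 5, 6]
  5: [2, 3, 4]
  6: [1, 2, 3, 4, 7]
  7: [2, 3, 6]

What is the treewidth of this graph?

3

A width-3 tree decomposition is:
Bags: B1 = {2, 3, 4, 6}  B2 = {2, 3, 4, 5}  B3 = {2, 3, 6, 7}  B4 = {1, 2, 4, 6}  B5 = {0, 1, 2, 4}
Tree: B1–B2, B1–B3, B1–B4, B4–B5
The largest bag has 4 vertices, giving width 3; this decomposition certifies tw(G) ≤ 3. Conversely, {0, 1, 2, 4} is a clique of size 4, and the vertices of any clique must share a bag in every tree decomposition; so some bag has ≥ 4 vertices and tw(G) ≥ 3. Therefore the treewidth is 3.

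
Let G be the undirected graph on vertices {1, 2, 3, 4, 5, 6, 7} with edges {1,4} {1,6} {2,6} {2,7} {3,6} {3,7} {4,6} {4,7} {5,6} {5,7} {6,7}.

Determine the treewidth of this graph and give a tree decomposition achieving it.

Treewidth 2.
Bags: B1 = {3, 6, 7}  B2 = {4, 6, 7}  B3 = {5, 6, 7}  B4 = {2, 6, 7}  B5 = {1, 4, 6}
Tree: B1–B2, B1–B3, B1–B4, B2–B5

Each bag holds 3 vertices, so the decomposition has width 2, which upper-bounds the treewidth. Conversely, {1, 4, 6} is a clique of size 3, and the vertices of any clique must share a bag in every tree decomposition; so some bag has ≥ 3 vertices and tw(G) ≥ 2. Hence tw(G) = 2 exactly.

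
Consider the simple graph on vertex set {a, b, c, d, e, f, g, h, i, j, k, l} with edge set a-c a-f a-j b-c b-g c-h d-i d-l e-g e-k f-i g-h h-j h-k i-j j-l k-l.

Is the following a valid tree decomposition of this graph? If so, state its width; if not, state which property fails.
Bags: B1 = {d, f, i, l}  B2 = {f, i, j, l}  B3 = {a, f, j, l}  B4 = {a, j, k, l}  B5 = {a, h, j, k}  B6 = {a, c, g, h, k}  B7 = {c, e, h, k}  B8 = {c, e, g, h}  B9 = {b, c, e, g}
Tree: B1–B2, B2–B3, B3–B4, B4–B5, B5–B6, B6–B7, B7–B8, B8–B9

No — bags containing vertex g are not connected in the tree.

A tree decomposition must satisfy three properties: every vertex lies in some bag; for every edge, both endpoints lie together in some bag; and for every vertex, the bags containing it form a connected subtree. Here bags containing vertex g are not connected in the tree, so the decomposition is invalid.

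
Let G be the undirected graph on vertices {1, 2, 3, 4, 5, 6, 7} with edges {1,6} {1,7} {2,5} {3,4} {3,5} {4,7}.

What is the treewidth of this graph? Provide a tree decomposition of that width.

Treewidth 1.
Bags: B1 = {2, 5}  B2 = {3, 5}  B3 = {3, 4}  B4 = {4, 7}  B5 = {1, 7}  B6 = {1, 6}
Tree: B1–B2, B2–B3, B3–B4, B4–B5, B5–B6

The largest bag has 2 vertices, giving width 1; this decomposition certifies tw(G) ≤ 1. Since G has at least one edge (e.g. 2–5), it is not an edgeless graph, so tw(G) ≥ 1. Hence tw(G) = 1 exactly.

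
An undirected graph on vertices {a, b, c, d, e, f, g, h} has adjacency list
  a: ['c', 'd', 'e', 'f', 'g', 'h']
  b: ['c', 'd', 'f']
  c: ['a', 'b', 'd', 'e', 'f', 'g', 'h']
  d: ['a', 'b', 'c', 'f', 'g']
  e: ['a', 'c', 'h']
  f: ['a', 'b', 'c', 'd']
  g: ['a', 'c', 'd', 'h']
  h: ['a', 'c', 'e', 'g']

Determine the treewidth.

3

A width-3 tree decomposition is:
Bags: B1 = {a, c, d, g}  B2 = {a, c, g, h}  B3 = {a, c, d, f}  B4 = {a, c, e, h}  B5 = {b, c, d, f}
Tree: B1–B2, B1–B3, B2–B4, B3–B5
The largest bag has 4 vertices, giving width 3; this decomposition certifies tw(G) ≤ 3. For the lower bound, the 4 vertices {a, c, d, g} are pairwise adjacent, and any tree decomposition puts a clique entirely inside one bag — forcing width ≥ 3. Hence tw(G) = 3 exactly.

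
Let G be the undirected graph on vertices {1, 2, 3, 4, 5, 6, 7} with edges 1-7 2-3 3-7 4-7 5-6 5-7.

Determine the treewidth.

1

A width-1 tree decomposition is:
Bags: B1 = {3, 7}  B2 = {5, 7}  B3 = {1, 7}  B4 = {2, 3}  B5 = {4, 7}  B6 = {5, 6}
Tree: B1–B2, B1–B3, B1–B4, B1–B5, B2–B6
The largest bag has 2 vertices, giving width 1; this decomposition certifies tw(G) ≤ 1. G has an edge, so its treewidth is at least 1. Hence tw(G) = 1 exactly.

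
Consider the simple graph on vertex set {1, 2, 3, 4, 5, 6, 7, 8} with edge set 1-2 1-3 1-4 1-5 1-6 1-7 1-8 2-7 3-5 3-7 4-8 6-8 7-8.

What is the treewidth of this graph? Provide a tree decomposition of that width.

Treewidth 2.
One such decomposition:
Bags: B1 = {1, 3, 7}  B2 = {1, 7, 8}  B3 = {1, 6, 8}  B4 = {1, 2, 7}  B5 = {1, 3, 5}  B6 = {1, 4, 8}
Tree: B1–B2, B2–B3, B1–B4, B1–B5, B2–B6

Each bag holds 3 vertices, so the decomposition has width 2, which upper-bounds the treewidth. Conversely, {1, 4, 8} is a clique of size 3, and the vertices of any clique must share a bag in every tree decomposition; so some bag has ≥ 3 vertices and tw(G) ≥ 2. The upper and lower bounds meet at 2, so that is the treewidth.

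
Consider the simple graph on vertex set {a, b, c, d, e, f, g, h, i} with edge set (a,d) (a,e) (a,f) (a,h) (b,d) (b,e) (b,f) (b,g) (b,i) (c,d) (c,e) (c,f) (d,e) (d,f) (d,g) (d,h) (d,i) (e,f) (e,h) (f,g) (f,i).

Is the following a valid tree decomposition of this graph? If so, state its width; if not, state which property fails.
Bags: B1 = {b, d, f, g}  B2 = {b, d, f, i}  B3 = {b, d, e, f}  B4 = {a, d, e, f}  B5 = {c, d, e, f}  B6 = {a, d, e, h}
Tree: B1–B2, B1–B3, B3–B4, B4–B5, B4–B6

Every vertex of G appears in some bag (union = {a, b, c, d, e, f, g, h, i}); every edge is covered by a bag; and for each vertex v the set of bags containing v is connected in the bag tree. The decomposition is therefore valid. The largest bag has 4 vertices, so the width is 3.

Yes; width 3.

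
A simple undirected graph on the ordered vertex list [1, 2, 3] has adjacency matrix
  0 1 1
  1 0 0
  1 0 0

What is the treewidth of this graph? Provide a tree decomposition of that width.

Treewidth 1.
One such decomposition:
Bags: B1 = {1, 3}  B2 = {1, 2}
Tree: B1–B2

Every bag has size at most 2, so the width is 2 − 1 = 1 and tw(G) ≤ 1. G has an edge, so its treewidth is at least 1. Hence tw(G) = 1 exactly.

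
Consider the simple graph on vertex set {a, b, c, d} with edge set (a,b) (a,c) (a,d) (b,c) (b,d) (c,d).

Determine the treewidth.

A width-3 tree decomposition is:
Bags: B1 = {a, b, c, d}
Tree: (single bag)
A single bag containing all 4 vertices is trivially a valid decomposition of width 3. For the lower bound, the 4 vertices {a, b, c, d} are pairwise adjacent, and any tree decomposition puts a clique entirely inside one bag — forcing width ≥ 3. The upper and lower bounds meet at 3, so that is the treewidth.

3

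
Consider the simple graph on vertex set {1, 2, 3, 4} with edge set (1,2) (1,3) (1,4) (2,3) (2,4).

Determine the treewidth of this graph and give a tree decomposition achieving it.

Treewidth 2.
One optimal decomposition is:
Bags: B1 = {1, 2, 4}  B2 = {1, 2, 3}
Tree: B1–B2

Every bag has size at most 3, so the width is 3 − 1 = 2 and tw(G) ≤ 2. For the lower bound, the 3 vertices {1, 2, 3} are pairwise adjacent, and any tree decomposition puts a clique entirely inside one bag — forcing width ≥ 2. The upper and lower bounds meet at 2, so that is the treewidth.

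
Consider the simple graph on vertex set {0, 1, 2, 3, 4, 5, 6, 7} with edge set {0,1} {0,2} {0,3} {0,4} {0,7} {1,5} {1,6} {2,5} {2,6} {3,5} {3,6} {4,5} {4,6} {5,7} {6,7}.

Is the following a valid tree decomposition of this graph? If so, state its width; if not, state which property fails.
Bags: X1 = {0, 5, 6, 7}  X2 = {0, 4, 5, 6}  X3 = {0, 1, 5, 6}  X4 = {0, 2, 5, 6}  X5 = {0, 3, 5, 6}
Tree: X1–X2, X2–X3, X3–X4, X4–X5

Yes; width 3.

Vertex coverage: the bags together contain {0, 1, 2, 3, 4, 5, 6, 7}, the full vertex set. Edge coverage: each edge of G has both endpoints in at least one bag. Running intersection: for every vertex, the bags containing it form a connected subtree. All three properties hold, so this is a valid tree decomposition of width max|bag| − 1 = 3, and hence tw(G) ≤ 3.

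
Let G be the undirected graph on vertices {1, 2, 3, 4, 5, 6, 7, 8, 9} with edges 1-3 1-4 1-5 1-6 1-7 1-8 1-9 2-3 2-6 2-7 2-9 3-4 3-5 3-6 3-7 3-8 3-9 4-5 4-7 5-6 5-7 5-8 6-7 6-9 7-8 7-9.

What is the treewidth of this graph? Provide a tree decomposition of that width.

The largest bag has 5 vertices, giving width 4; this decomposition certifies tw(G) ≤ 4. For the lower bound, the 5 vertices {1, 3, 6, 7, 9} are pairwise adjacent, and any tree decomposition puts a clique entirely inside one bag — forcing width ≥ 4. Therefore the treewidth is 4.

Treewidth 4.
One optimal decomposition is:
Bags: B1 = {1, 3, 5, 6, 7}  B2 = {1, 3, 5, 7, 8}  B3 = {1, 3, 4, 5, 7}  B4 = {1, 3, 6, 7, 9}  B5 = {2, 3, 6, 7, 9}
Tree: B1–B2, B1–B3, B1–B4, B4–B5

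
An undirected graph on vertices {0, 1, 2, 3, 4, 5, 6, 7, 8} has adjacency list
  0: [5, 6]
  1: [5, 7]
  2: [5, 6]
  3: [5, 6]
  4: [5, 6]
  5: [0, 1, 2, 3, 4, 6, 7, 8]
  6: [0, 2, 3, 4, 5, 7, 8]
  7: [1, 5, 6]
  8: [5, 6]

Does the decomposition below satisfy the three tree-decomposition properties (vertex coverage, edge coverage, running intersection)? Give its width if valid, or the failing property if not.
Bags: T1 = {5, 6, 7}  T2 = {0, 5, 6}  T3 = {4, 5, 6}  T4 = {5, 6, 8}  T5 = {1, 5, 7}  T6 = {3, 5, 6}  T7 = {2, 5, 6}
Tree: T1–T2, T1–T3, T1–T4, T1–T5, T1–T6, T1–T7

Vertex coverage: the bags together contain {0, 1, 2, 3, 4, 5, 6, 7, 8}, the full vertex set. Edge coverage: each edge of G has both endpoints in at least one bag. Running intersection: for every vertex, the bags containing it form a connected subtree. All three properties hold, so this is a valid tree decomposition of width max|bag| − 1 = 2, and hence tw(G) ≤ 2.

Yes; width 2.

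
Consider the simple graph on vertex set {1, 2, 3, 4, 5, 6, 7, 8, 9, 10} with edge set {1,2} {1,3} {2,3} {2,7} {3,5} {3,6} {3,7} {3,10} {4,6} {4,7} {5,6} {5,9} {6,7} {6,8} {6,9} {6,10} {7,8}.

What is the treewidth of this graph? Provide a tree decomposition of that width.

The largest bag has 3 vertices, giving width 2; this decomposition certifies tw(G) ≤ 2. Conversely, {1, 2, 3} is a clique of size 3, and the vertices of any clique must share a bag in every tree decomposition; so some bag has ≥ 3 vertices and tw(G) ≥ 2. Combining the bounds, tw(G) = 2.

Treewidth 2.
One optimal decomposition is:
Bags: B1 = {3, 6, 7}  B2 = {3, 5, 6}  B3 = {2, 3, 7}  B4 = {3, 6, 10}  B5 = {4, 6, 7}  B6 = {6, 7, 8}  B7 = {5, 6, 9}  B8 = {1, 2, 3}
Tree: B1–B2, B1–B3, B2–B4, B1–B5, B5–B6, B2–B7, B3–B8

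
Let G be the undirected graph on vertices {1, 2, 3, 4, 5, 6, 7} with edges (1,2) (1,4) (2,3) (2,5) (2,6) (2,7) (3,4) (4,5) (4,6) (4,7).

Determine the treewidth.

A width-2 tree decomposition is:
Bags: B1 = {2, 4, 7}  B2 = {2, 4, 5}  B3 = {2, 4, 6}  B4 = {1, 2, 4}  B5 = {2, 3, 4}
Tree: B1–B2, B2–B3, B3–B4, B4–B5
Each bag holds 3 vertices, so the decomposition has width 2, which upper-bounds the treewidth. The edges 2–7–4–5–2 form a cycle, so G is not a tree and its treewidth is at least 2. Hence tw(G) = 2 exactly.

2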